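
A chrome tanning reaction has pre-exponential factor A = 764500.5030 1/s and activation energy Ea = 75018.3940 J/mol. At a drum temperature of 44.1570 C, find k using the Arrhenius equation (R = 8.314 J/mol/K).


T_K = T_C + 273.15 = 44.1570 + 273.15 = 317.3070 K
exponent = -Ea / (R * T_K) = -75018.3940 / (8.314 * 317.3070) = -28.4366
k = A * exp(exponent) = 764500.5030 * exp(-28.4366) = 3.4159e-07 1/s


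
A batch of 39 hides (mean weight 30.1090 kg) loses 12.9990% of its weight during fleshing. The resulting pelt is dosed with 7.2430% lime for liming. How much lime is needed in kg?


Total_raw = N * avg_wt = 39 * 30.1090 = 1174.2510 kg
Substrate = Total_raw * (1 - loss/100) = 1174.2510 * (1 - 12.9990/100) = 1021.6101 kg
Lime = Substrate * pct / 100 = 1021.6101 * 7.2430 / 100 = 73.9952 kg


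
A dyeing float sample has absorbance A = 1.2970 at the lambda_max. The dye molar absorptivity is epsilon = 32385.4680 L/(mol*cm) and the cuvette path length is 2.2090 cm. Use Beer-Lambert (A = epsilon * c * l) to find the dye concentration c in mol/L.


Formula: c = A / (epsilon * l)
Substituting: c = 1.2970 / (32385.4680 * 2.2090)
Result: 1.8130e-05 mol/L


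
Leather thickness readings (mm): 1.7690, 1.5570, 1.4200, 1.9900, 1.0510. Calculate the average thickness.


Formula: Average = sum / n
Substituting: Average = 7.7870 / 5
Result: 1.5574 mm


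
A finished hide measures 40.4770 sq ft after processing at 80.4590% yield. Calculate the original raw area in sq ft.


Formula: raw = finished * 100 / yield
Substituting: raw = 40.4770 * 100 / 80.4590
Result: 50.3076 sq ft


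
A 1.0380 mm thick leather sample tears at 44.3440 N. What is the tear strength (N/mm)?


Formula: Tear strength = force / thickness
Substituting: Tear strength = 44.3440 / 1.0380
Result: 42.7206 N/mm


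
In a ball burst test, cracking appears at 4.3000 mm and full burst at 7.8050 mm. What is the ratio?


Formula: Ratio = crack / burst
Substituting: Ratio = 4.3000 / 7.8050
Result: 0.5509


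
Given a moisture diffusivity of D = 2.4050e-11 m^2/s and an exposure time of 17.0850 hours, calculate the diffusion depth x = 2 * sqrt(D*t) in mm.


t = 17.0850 hr * 3600 = 61506.0000 s
D * t = 2.4050e-11 * 61506.0000 = 1.4792e-06
x = 2 * sqrt(D*t) = 2 * sqrt(1.4792e-06) = 0.00243246 m = 2.4325 mm


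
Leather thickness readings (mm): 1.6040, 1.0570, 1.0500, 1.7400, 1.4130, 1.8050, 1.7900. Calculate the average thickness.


Formula: Average = sum / n
Substituting: Average = 10.4590 / 7
Result: 1.4941 mm


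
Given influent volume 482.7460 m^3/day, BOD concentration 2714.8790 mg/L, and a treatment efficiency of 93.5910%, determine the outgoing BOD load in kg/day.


Load_in = volume * conc / 1000 = 482.7460 * 2714.8790 / 1000 = 1310.5970 kg/day
Removed = Load_in * eff / 100 = 1310.5970 * 93.5910 / 100 = 1226.6008 kg/day
Load_out = Load_in - Removed = 1310.5970 - 1226.6008 = 83.9962 kg/day


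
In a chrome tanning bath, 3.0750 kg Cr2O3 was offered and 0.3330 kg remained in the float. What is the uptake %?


Formula: Uptake = (offered - residual) / offered * 100
Substituting: Uptake = (3.0750 - 0.3330) / 3.0750 * 100
Result: 89.1707 %


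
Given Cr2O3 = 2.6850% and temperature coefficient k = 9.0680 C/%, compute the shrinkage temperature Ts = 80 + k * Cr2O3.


Formula: Ts = 80 + k * Cr2O3
Substituting: Ts = 80 + 9.0680 * 2.6850
Result: 104.3476 C


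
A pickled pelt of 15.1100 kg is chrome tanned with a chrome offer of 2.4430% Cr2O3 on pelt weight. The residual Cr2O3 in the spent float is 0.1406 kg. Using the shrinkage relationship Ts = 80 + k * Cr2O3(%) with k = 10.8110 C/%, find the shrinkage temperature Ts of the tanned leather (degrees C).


Offered = pelt * offer_pct / 100 = 15.1100 * 2.4430 / 100 = 0.3691 kg
Uptake = offered - residual = 0.3691 - 0.1406 = 0.2285 kg
Cr2O3% on pelt = uptake / pelt * 100 = 0.2285 / 15.1100 * 100 = 1.5125 %
Ts = 80 + k * Cr2O3% = 80 + 10.8110 * 1.5125 = 96.3515 C


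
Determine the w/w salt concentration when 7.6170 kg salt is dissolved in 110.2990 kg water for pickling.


Formula: Conc = salt / (water + salt) * 100
Substituting: Conc = 7.6170 / (110.2990 + 7.6170) * 100
Result: 6.4597 %


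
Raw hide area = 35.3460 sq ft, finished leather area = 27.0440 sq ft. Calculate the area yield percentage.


Formula: Yield = finished / raw * 100
Substituting: Yield = 27.0440 / 35.3460 * 100
Result: 76.5122 %


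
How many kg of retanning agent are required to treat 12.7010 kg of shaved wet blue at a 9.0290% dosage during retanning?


Formula: Retan = substrate * pct / 100
Substituting: Retan = 12.7010 * 9.0290 / 100
Result: 1.1468 kg


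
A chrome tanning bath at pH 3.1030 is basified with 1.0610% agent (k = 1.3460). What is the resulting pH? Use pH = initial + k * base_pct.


Formula: pH_final = pH_initial + k * base_pct
Substituting: pH_final = 3.1030 + 1.3460 * 1.0610
Result: 4.5311


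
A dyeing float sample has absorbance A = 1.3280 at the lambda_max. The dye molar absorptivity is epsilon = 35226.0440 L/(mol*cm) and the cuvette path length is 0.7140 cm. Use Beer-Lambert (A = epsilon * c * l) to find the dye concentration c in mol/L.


Formula: c = A / (epsilon * l)
Substituting: c = 1.3280 / (35226.0440 * 0.7140)
Result: 5.2800e-05 mol/L


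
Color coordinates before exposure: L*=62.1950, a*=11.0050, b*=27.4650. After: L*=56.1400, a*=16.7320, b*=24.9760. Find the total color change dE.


dL = -6.0550, da = 5.7270, db = -2.4890
dE = sqrt((-6.0550)^2 + 5.7270^2 + (-2.4890)^2) = 8.6981


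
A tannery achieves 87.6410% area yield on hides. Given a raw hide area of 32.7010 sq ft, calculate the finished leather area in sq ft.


Formula: finished = raw * yield / 100
Substituting: finished = 32.7010 * 87.6410 / 100
Result: 28.6595 sq ft


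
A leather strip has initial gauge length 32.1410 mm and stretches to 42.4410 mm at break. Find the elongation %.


Formula: Elongation = (Lf - L0) / L0 * 100
Substituting: Elongation = (42.4410 - 32.1410) / 32.1410 * 100
Result: 32.0463 %


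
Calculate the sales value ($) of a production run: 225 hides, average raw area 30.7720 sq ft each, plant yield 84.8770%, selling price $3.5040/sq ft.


Raw_total = N * avg_area = 225 * 30.7720 = 6923.7000 sq ft
Finished = Raw_total * yield / 100 = 6923.7000 * 84.8770 / 100 = 5876.6288 sq ft
Value = Finished * price = 5876.6288 * 3.5040 = 20591.7075 $


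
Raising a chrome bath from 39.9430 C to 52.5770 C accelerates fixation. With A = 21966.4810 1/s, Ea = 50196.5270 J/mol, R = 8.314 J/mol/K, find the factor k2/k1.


T1 = 39.9430 + 273.15 = 313.0930 K; T2 = 52.5770 + 273.15 = 325.7270 K
k1 = A * exp(-Ea/(R*T1)) = 21966.4810 * exp(-50196.5270/(8.314*313.0930)) = 9.2674e-05 1/s
k2 = A * exp(-Ea/(R*T2)) = 21966.4810 * exp(-50196.5270/(8.314*325.7270)) = 1.9579e-04 1/s
k2/k1 = 1.9579e-04 / 9.2674e-05 = 2.1127


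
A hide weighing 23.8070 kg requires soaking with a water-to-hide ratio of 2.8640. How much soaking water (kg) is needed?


Formula: Water = hide_weight * ratio
Substituting: Water = 23.8070 * 2.8640
Result: 68.1832 kg


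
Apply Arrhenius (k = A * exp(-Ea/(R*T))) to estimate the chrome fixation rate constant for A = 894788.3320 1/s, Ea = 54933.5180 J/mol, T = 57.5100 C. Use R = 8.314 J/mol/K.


T_K = T_C + 273.15 = 57.5100 + 273.15 = 330.6600 K
exponent = -Ea / (R * T_K) = -54933.5180 / (8.314 * 330.6600) = -19.9823
k = A * exp(exponent) = 894788.3320 * exp(-19.9823) = 0.00187721 1/s


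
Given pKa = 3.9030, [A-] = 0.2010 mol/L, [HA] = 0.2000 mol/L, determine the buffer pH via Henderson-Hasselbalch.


ratio = [A-] / [HA] = 0.2010 / 0.2000 = 1.0050
log10(ratio) = 0.00216606
pH = pKa + log10(ratio) = 3.9030 + 0.00216606 = 3.9052


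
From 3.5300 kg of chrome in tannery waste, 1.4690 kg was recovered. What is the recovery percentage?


Formula: Recovery = recovered / input * 100
Substituting: Recovery = 1.4690 / 3.5300 * 100
Result: 41.6147 %


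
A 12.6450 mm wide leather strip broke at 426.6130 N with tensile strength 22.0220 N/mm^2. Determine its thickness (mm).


Formula: t = F / (TS * w)
Substituting: t = 426.6130 / (22.0220 * 12.6450)
Result: 1.5320 mm


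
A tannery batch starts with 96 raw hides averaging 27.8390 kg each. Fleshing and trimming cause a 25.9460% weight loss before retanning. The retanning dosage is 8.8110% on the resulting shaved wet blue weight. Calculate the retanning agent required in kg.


Total_raw = N * avg_wt = 96 * 27.8390 = 2672.5440 kg
Substrate = Total_raw * (1 - loss/100) = 2672.5440 * (1 - 25.9460/100) = 1979.1257 kg
Retan = Substrate * pct / 100 = 1979.1257 * 8.8110 / 100 = 174.3808 kg


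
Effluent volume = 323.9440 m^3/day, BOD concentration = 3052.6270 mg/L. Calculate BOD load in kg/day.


Formula: BOD_load = volume * conc / 1000
Substituting: BOD_load = 323.9440 * 3052.6270 / 1000
Result: 988.8802 kg/day


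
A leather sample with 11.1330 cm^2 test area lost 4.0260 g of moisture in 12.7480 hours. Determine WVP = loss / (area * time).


Formula: WVP = loss / (area * time)
Substituting: WVP = 4.0260 / (11.1330 * 12.7480)
Result: 0.0283674 g/(cm^2*hr)


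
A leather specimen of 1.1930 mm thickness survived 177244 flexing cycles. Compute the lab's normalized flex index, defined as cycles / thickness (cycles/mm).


Formula: Index = cycles / thickness
Substituting: Index = 177244 / 1.1930
Result: 148569.9916 cycles/mm


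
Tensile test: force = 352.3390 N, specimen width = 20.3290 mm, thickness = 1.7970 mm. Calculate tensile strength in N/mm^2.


Formula: TS = force / (width * thickness)
Substituting: TS = 352.3390 / (20.3290 * 1.7970)
Result: 9.6449 N/mm^2


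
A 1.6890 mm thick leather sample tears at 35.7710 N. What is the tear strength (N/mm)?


Formula: Tear strength = force / thickness
Substituting: Tear strength = 35.7710 / 1.6890
Result: 21.1788 N/mm


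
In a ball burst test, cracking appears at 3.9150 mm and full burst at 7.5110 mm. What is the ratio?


Formula: Ratio = crack / burst
Substituting: Ratio = 3.9150 / 7.5110
Result: 0.5212


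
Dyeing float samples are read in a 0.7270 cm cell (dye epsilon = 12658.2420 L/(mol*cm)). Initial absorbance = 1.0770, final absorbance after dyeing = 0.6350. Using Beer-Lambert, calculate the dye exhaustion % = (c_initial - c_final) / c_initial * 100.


c_initial = A_i / (epsilon * l) = 1.0770 / (12658.2420 * 0.7270) = 1.1703e-04 mol/L
c_final = A_f / (epsilon * l) = 0.6350 / (12658.2420 * 0.7270) = 6.9003e-05 mol/L
Exhaustion = (c_initial - c_final) / c_initial * 100 = (1.1703e-04 - 6.9003e-05) / 1.1703e-04 * 100 = 41.0399 %


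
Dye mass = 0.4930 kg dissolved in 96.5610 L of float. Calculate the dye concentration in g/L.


Formula: Conc = dye_mass(kg) / volume(L) * 1000
Substituting: Conc = 0.4930 / 96.5610 * 1000
Result: 5.1056 g/L


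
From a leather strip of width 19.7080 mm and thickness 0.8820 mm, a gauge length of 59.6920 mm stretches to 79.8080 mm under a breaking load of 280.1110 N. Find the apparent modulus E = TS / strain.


TS = F / (w * t) = 280.1110 / (19.7080 * 0.8820) = 16.1146 N/mm^2
strain = (Lf - L0) / L0 = (79.8080 - 59.6920) / 59.6920 = 0.3370
E = TS / strain = 16.1146 / 0.3370 = 47.8182 N/mm^2


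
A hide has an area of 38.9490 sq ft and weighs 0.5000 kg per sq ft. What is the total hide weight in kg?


Formula: Weight = area * weight_per_sqft
Substituting: Weight = 38.9490 * 0.5000
Result: 19.4745 kg


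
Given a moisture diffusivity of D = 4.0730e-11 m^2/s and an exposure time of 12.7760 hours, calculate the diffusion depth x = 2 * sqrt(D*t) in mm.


t = 12.7760 hr * 3600 = 45993.6000 s
D * t = 4.0730e-11 * 45993.6000 = 1.8733e-06
x = 2 * sqrt(D*t) = 2 * sqrt(1.8733e-06) = 0.00273739 m = 2.7374 mm


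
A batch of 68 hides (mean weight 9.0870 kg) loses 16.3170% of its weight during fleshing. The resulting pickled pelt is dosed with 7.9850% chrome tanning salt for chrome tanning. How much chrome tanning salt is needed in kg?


Total_raw = N * avg_wt = 68 * 9.0870 = 617.9160 kg
Substrate = Total_raw * (1 - loss/100) = 617.9160 * (1 - 16.3170/100) = 517.0906 kg
Chrome = Substrate * pct / 100 = 517.0906 * 7.9850 / 100 = 41.2897 kg


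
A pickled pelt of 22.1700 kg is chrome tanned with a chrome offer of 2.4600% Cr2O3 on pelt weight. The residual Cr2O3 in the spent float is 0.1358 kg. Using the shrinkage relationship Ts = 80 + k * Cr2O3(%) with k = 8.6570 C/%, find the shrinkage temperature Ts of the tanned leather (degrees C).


Offered = pelt * offer_pct / 100 = 22.1700 * 2.4600 / 100 = 0.5454 kg
Uptake = offered - residual = 0.5454 - 0.1358 = 0.4096 kg
Cr2O3% on pelt = uptake / pelt * 100 = 0.4096 / 22.1700 * 100 = 1.8475 %
Ts = 80 + k * Cr2O3% = 80 + 8.6570 * 1.8475 = 95.9935 C


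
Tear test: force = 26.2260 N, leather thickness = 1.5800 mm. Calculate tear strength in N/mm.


Formula: Tear strength = force / thickness
Substituting: Tear strength = 26.2260 / 1.5800
Result: 16.5987 N/mm


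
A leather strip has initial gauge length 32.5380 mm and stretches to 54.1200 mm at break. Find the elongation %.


Formula: Elongation = (Lf - L0) / L0 * 100
Substituting: Elongation = (54.1200 - 32.5380) / 32.5380 * 100
Result: 66.3286 %


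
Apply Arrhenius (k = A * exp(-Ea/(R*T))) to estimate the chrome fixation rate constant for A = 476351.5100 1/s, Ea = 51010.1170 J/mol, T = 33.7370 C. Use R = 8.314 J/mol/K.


T_K = T_C + 273.15 = 33.7370 + 273.15 = 306.8870 K
exponent = -Ea / (R * T_K) = -51010.1170 / (8.314 * 306.8870) = -19.9925
k = A * exp(exponent) = 476351.5100 * exp(-19.9925) = 9.8919e-04 1/s


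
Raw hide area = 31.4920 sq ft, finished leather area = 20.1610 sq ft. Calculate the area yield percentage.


Formula: Yield = finished / raw * 100
Substituting: Yield = 20.1610 / 31.4920 * 100
Result: 64.0194 %


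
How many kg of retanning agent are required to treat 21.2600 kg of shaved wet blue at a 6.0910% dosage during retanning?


Formula: Retan = substrate * pct / 100
Substituting: Retan = 21.2600 * 6.0910 / 100
Result: 1.2949 kg


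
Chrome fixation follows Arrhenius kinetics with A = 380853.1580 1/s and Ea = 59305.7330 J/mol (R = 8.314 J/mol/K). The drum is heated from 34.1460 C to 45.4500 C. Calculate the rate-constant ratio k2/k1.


T1 = 34.1460 + 273.15 = 307.2960 K; T2 = 45.4500 + 273.15 = 318.6000 K
k1 = A * exp(-Ea/(R*T1)) = 380853.1580 * exp(-59305.7330/(8.314*307.2960)) = 3.1587e-05 1/s
k2 = A * exp(-Ea/(R*T2)) = 380853.1580 * exp(-59305.7330/(8.314*318.6000)) = 7.1978e-05 1/s
k2/k1 = 7.1978e-05 / 3.1587e-05 = 2.2787


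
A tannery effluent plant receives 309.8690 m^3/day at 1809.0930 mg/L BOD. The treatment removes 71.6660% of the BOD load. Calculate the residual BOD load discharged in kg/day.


Load_in = volume * conc / 1000 = 309.8690 * 1809.0930 / 1000 = 560.5818 kg/day
Removed = Load_in * eff / 100 = 560.5818 * 71.6660 / 100 = 401.7466 kg/day
Load_out = Load_in - Removed = 560.5818 - 401.7466 = 158.8353 kg/day


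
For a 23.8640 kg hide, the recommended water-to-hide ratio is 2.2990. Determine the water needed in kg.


Formula: Water = hide_weight * ratio
Substituting: Water = 23.8640 * 2.2990
Result: 54.8633 kg


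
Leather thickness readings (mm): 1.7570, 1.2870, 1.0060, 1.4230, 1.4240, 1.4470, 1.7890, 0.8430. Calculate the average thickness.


Formula: Average = sum / n
Substituting: Average = 10.9760 / 8
Result: 1.3720 mm


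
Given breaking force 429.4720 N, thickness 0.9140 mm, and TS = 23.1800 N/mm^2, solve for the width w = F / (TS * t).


Formula: w = F / (TS * t)
Substituting: w = 429.4720 / (23.1800 * 0.9140)
Result: 20.2710 mm


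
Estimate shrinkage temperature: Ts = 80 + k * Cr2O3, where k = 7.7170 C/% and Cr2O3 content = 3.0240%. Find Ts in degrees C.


Formula: Ts = 80 + k * Cr2O3
Substituting: Ts = 80 + 7.7170 * 3.0240
Result: 103.3362 C


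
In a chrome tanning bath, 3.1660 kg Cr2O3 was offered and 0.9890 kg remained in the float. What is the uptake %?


Formula: Uptake = (offered - residual) / offered * 100
Substituting: Uptake = (3.1660 - 0.9890) / 3.1660 * 100
Result: 68.7618 %


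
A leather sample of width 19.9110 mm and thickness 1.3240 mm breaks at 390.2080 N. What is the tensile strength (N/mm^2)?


Formula: TS = force / (width * thickness)
Substituting: TS = 390.2080 / (19.9110 * 1.3240)
Result: 14.8018 N/mm^2


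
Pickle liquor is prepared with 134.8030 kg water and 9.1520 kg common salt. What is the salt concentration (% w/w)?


Formula: Conc = salt / (water + salt) * 100
Substituting: Conc = 9.1520 / (134.8030 + 9.1520) * 100
Result: 6.3575 %


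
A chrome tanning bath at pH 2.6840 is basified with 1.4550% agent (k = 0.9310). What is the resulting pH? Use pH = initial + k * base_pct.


Formula: pH_final = pH_initial + k * base_pct
Substituting: pH_final = 2.6840 + 0.9310 * 1.4550
Result: 4.0386


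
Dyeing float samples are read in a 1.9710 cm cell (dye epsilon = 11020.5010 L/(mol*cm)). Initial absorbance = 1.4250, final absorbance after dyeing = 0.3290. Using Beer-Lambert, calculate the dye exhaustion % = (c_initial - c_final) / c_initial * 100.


c_initial = A_i / (epsilon * l) = 1.4250 / (11020.5010 * 1.9710) = 6.5603e-05 mol/L
c_final = A_f / (epsilon * l) = 0.3290 / (11020.5010 * 1.9710) = 1.5146e-05 mol/L
Exhaustion = (c_initial - c_final) / c_initial * 100 = (6.5603e-05 - 1.5146e-05) / 6.5603e-05 * 100 = 76.9123 %


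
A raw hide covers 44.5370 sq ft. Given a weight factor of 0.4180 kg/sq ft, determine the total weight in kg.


Formula: Weight = area * weight_per_sqft
Substituting: Weight = 44.5370 * 0.4180
Result: 18.6165 kg


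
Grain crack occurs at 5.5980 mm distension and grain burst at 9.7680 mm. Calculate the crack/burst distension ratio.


Formula: Ratio = crack / burst
Substituting: Ratio = 5.5980 / 9.7680
Result: 0.5731


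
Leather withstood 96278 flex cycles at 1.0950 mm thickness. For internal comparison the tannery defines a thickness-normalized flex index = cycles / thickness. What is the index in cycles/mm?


Formula: Index = cycles / thickness
Substituting: Index = 96278 / 1.0950
Result: 87925.1142 cycles/mm


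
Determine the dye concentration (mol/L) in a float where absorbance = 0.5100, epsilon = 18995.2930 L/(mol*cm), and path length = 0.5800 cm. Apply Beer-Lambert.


Formula: c = A / (epsilon * l)
Substituting: c = 0.5100 / (18995.2930 * 0.5800)
Result: 4.6291e-05 mol/L


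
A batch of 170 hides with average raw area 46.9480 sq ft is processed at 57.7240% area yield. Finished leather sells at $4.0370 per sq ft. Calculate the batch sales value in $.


Raw_total = N * avg_area = 170 * 46.9480 = 7981.1600 sq ft
Finished = Raw_total * yield / 100 = 7981.1600 * 57.7240 / 100 = 4607.0448 sq ft
Value = Finished * price = 4607.0448 * 4.0370 = 18598.6399 $


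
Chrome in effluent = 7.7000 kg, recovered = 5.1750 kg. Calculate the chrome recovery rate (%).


Formula: Recovery = recovered / input * 100
Substituting: Recovery = 5.1750 / 7.7000 * 100
Result: 67.2078 %


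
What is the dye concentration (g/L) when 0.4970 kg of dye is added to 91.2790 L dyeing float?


Formula: Conc = dye_mass(kg) / volume(L) * 1000
Substituting: Conc = 0.4970 / 91.2790 * 1000
Result: 5.4448 g/L


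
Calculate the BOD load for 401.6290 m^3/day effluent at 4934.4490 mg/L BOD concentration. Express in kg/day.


Formula: BOD_load = volume * conc / 1000
Substituting: BOD_load = 401.6290 * 4934.4490 / 1000
Result: 1981.8178 kg/day


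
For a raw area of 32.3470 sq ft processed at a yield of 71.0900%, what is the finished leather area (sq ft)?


Formula: finished = raw * yield / 100
Substituting: finished = 32.3470 * 71.0900 / 100
Result: 22.9955 sq ft


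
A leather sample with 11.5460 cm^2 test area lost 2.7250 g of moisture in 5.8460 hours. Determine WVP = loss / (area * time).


Formula: WVP = loss / (area * time)
Substituting: WVP = 2.7250 / (11.5460 * 5.8460)
Result: 0.0403716 g/(cm^2*hr)


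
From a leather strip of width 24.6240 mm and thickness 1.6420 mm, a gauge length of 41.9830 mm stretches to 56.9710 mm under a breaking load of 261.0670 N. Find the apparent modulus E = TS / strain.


TS = F / (w * t) = 261.0670 / (24.6240 * 1.6420) = 6.4568 N/mm^2
strain = (Lf - L0) / L0 = (56.9710 - 41.9830) / 41.9830 = 0.3570
E = TS / strain = 6.4568 / 0.3570 = 18.0863 N/mm^2


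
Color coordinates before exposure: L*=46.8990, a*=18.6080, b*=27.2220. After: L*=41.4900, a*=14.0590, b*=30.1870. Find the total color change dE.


dL = -5.4090, da = -4.5490, db = 2.9650
dE = sqrt((-5.4090)^2 + (-4.5490)^2 + 2.9650^2) = 7.6643


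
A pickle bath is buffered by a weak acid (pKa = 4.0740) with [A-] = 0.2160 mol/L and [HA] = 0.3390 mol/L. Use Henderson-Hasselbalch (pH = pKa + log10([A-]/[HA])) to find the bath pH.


ratio = [A-] / [HA] = 0.2160 / 0.3390 = 0.6372
log10(ratio) = -0.1957
pH = pKa + log10(ratio) = 4.0740 - 0.1957 = 3.8783


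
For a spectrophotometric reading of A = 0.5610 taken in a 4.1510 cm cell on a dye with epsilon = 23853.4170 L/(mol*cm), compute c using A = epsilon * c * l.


Formula: c = A / (epsilon * l)
Substituting: c = 0.5610 / (23853.4170 * 4.1510)
Result: 5.6658e-06 mol/L


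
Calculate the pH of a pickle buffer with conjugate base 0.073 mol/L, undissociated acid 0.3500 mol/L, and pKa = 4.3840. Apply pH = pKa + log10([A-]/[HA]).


ratio = [A-] / [HA] = 0.073 / 0.3500 = 0.2086
log10(ratio) = -0.6807
pH = pKa + log10(ratio) = 4.3840 - 0.6807 = 3.7033


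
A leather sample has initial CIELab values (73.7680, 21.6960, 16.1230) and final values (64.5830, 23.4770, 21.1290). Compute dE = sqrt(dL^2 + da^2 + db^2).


dL = -9.1850, da = 1.7810, db = 5.0060
dE = sqrt((-9.1850)^2 + 1.7810^2 + 5.0060^2) = 10.6111


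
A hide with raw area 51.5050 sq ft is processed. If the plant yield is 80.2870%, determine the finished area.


Formula: finished = raw * yield / 100
Substituting: finished = 51.5050 * 80.2870 / 100
Result: 41.3518 sq ft


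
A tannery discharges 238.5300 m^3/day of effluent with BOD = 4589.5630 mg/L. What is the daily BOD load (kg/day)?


Formula: BOD_load = volume * conc / 1000
Substituting: BOD_load = 238.5300 * 4589.5630 / 1000
Result: 1094.7485 kg/day


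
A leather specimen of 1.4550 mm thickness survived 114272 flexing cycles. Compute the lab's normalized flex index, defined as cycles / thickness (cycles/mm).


Formula: Index = cycles / thickness
Substituting: Index = 114272 / 1.4550
Result: 78537.4570 cycles/mm


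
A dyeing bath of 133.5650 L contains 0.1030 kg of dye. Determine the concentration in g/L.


Formula: Conc = dye_mass(kg) / volume(L) * 1000
Substituting: Conc = 0.1030 / 133.5650 * 1000
Result: 0.7712 g/L


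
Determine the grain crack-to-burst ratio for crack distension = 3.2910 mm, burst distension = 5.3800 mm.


Formula: Ratio = crack / burst
Substituting: Ratio = 3.2910 / 5.3800
Result: 0.6117


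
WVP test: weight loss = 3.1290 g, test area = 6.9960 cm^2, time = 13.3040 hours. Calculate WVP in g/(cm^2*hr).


Formula: WVP = loss / (area * time)
Substituting: WVP = 3.1290 / (6.9960 * 13.3040)
Result: 0.0336181 g/(cm^2*hr)


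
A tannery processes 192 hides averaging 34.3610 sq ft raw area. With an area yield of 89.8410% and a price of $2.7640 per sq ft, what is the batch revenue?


Raw_total = N * avg_area = 192 * 34.3610 = 6597.3120 sq ft
Finished = Raw_total * yield / 100 = 6597.3120 * 89.8410 / 100 = 5927.0911 sq ft
Value = Finished * price = 5927.0911 * 2.7640 = 16382.4797 $


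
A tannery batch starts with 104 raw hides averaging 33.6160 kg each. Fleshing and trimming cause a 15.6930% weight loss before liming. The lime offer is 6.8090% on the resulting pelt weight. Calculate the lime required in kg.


Total_raw = N * avg_wt = 104 * 33.6160 = 3496.0640 kg
Substrate = Total_raw * (1 - loss/100) = 3496.0640 * (1 - 15.6930/100) = 2947.4267 kg
Lime = Substrate * pct / 100 = 2947.4267 * 6.8090 / 100 = 200.6903 kg


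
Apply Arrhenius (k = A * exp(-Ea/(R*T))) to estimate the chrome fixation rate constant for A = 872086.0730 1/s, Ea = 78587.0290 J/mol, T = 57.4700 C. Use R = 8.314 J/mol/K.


T_K = T_C + 273.15 = 57.4700 + 273.15 = 330.6200 K
exponent = -Ea / (R * T_K) = -78587.0290 / (8.314 * 330.6200) = -28.5898
k = A * exp(exponent) = 872086.0730 * exp(-28.5898) = 3.3431e-07 1/s


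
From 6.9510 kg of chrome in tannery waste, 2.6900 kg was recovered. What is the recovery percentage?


Formula: Recovery = recovered / input * 100
Substituting: Recovery = 2.6900 / 6.9510 * 100
Result: 38.6995 %


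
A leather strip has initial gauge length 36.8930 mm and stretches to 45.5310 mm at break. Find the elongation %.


Formula: Elongation = (Lf - L0) / L0 * 100
Substituting: Elongation = (45.5310 - 36.8930) / 36.8930 * 100
Result: 23.4137 %


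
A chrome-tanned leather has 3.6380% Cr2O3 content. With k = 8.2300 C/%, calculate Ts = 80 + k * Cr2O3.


Formula: Ts = 80 + k * Cr2O3
Substituting: Ts = 80 + 8.2300 * 3.6380
Result: 109.9407 C


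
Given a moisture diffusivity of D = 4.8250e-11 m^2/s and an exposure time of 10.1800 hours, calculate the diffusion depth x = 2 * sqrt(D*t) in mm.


t = 10.1800 hr * 3600 = 36648.0000 s
D * t = 4.8250e-11 * 36648.0000 = 1.7683e-06
x = 2 * sqrt(D*t) = 2 * sqrt(1.7683e-06) = 0.00265952 m = 2.6595 mm


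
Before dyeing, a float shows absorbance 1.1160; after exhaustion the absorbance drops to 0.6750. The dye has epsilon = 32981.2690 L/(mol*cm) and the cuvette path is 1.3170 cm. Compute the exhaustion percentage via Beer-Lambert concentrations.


c_initial = A_i / (epsilon * l) = 1.1160 / (32981.2690 * 1.3170) = 2.5693e-05 mol/L
c_final = A_f / (epsilon * l) = 0.6750 / (32981.2690 * 1.3170) = 1.5540e-05 mol/L
Exhaustion = (c_initial - c_final) / c_initial * 100 = (2.5693e-05 - 1.5540e-05) / 2.5693e-05 * 100 = 39.5161 %


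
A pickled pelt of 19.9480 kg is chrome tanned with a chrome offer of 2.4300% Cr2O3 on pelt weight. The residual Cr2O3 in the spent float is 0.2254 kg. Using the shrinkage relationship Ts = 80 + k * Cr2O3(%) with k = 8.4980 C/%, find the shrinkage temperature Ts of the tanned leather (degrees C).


Offered = pelt * offer_pct / 100 = 19.9480 * 2.4300 / 100 = 0.4847 kg
Uptake = offered - residual = 0.4847 - 0.2254 = 0.2593 kg
Cr2O3% on pelt = uptake / pelt * 100 = 0.2593 / 19.9480 * 100 = 1.3001 %
Ts = 80 + k * Cr2O3% = 80 + 8.4980 * 1.3001 = 91.0479 C


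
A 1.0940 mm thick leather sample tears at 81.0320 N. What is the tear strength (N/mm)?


Formula: Tear strength = force / thickness
Substituting: Tear strength = 81.0320 / 1.0940
Result: 74.0695 N/mm


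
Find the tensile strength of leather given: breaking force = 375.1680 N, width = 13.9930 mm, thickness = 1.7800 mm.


Formula: TS = force / (width * thickness)
Substituting: TS = 375.1680 / (13.9930 * 1.7800)
Result: 15.0624 N/mm^2


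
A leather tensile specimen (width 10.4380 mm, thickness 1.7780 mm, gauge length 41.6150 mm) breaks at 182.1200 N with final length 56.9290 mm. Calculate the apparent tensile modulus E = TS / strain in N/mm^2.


TS = F / (w * t) = 182.1200 / (10.4380 * 1.7780) = 9.8132 N/mm^2
strain = (Lf - L0) / L0 = (56.9290 - 41.6150) / 41.6150 = 0.3680
E = TS / strain = 9.8132 / 0.3680 = 26.6667 N/mm^2


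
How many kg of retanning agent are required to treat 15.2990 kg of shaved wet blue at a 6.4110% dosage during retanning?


Formula: Retan = substrate * pct / 100
Substituting: Retan = 15.2990 * 6.4110 / 100
Result: 0.9808 kg


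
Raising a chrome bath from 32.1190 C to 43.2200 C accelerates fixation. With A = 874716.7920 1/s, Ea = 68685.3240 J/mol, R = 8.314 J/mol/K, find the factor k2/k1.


T1 = 32.1190 + 273.15 = 305.2690 K; T2 = 43.2200 + 273.15 = 316.3700 K
k1 = A * exp(-Ea/(R*T1)) = 874716.7920 * exp(-68685.3240/(8.314*305.2690)) = 1.5441e-06 1/s
k2 = A * exp(-Ea/(R*T2)) = 874716.7920 * exp(-68685.3240/(8.314*316.3700)) = 3.9910e-06 1/s
k2/k1 = 3.9910e-06 / 1.5441e-06 = 2.5847


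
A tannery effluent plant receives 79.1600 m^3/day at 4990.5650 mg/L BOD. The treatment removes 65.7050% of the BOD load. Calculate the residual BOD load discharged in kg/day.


Load_in = volume * conc / 1000 = 79.1600 * 4990.5650 / 1000 = 395.0531 kg/day
Removed = Load_in * eff / 100 = 395.0531 * 65.7050 / 100 = 259.5697 kg/day
Load_out = Load_in - Removed = 395.0531 - 259.5697 = 135.4835 kg/day


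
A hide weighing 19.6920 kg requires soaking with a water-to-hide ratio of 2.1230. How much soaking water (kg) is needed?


Formula: Water = hide_weight * ratio
Substituting: Water = 19.6920 * 2.1230
Result: 41.8061 kg


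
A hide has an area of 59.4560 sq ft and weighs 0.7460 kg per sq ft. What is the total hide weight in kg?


Formula: Weight = area * weight_per_sqft
Substituting: Weight = 59.4560 * 0.7460
Result: 44.3542 kg


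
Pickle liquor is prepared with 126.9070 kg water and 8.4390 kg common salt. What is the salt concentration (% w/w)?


Formula: Conc = salt / (water + salt) * 100
Substituting: Conc = 8.4390 / (126.9070 + 8.4390) * 100
Result: 6.2351 %


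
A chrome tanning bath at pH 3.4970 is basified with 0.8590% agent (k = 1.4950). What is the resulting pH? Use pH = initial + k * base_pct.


Formula: pH_final = pH_initial + k * base_pct
Substituting: pH_final = 3.4970 + 1.4950 * 0.8590
Result: 4.7812


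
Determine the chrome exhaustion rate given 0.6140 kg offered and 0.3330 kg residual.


Formula: Uptake = (offered - residual) / offered * 100
Substituting: Uptake = (0.6140 - 0.3330) / 0.6140 * 100
Result: 45.7655 %


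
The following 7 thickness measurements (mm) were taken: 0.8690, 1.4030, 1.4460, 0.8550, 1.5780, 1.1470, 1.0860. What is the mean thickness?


Formula: Average = sum / n
Substituting: Average = 8.3840 / 7
Result: 1.1977 mm


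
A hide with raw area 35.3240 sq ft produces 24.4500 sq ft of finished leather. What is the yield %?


Formula: Yield = finished / raw * 100
Substituting: Yield = 24.4500 / 35.3240 * 100
Result: 69.2164 %


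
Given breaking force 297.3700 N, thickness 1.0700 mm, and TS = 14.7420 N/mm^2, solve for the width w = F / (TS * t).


Formula: w = F / (TS * t)
Substituting: w = 297.3700 / (14.7420 * 1.0700)
Result: 18.8520 mm


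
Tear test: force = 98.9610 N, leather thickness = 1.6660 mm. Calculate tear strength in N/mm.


Formula: Tear strength = force / thickness
Substituting: Tear strength = 98.9610 / 1.6660
Result: 59.4004 N/mm


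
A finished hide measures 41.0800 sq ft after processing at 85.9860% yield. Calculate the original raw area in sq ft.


Formula: raw = finished * 100 / yield
Substituting: raw = 41.0800 * 100 / 85.9860
Result: 47.7752 sq ft


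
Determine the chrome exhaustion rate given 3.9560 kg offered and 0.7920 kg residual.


Formula: Uptake = (offered - residual) / offered * 100
Substituting: Uptake = (3.9560 - 0.7920) / 3.9560 * 100
Result: 79.9798 %


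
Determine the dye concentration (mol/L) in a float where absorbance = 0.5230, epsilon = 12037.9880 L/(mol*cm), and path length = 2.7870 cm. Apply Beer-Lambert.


Formula: c = A / (epsilon * l)
Substituting: c = 0.5230 / (12037.9880 * 2.7870)
Result: 1.5589e-05 mol/L


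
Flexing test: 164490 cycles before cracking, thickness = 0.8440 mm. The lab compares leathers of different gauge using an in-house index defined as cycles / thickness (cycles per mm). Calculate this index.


Formula: Index = cycles / thickness
Substituting: Index = 164490 / 0.8440
Result: 194893.3649 cycles/mm


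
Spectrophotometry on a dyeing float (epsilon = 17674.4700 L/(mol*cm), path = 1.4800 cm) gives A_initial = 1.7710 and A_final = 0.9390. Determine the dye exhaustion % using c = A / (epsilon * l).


c_initial = A_i / (epsilon * l) = 1.7710 / (17674.4700 * 1.4800) = 6.7703e-05 mol/L
c_final = A_f / (epsilon * l) = 0.9390 / (17674.4700 * 1.4800) = 3.5897e-05 mol/L
Exhaustion = (c_initial - c_final) / c_initial * 100 = (6.7703e-05 - 3.5897e-05) / 6.7703e-05 * 100 = 46.9791 %


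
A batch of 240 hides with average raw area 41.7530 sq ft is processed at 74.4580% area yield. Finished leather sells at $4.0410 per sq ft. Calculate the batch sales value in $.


Raw_total = N * avg_area = 240 * 41.7530 = 10020.7200 sq ft
Finished = Raw_total * yield / 100 = 10020.7200 * 74.4580 / 100 = 7461.2277 sq ft
Value = Finished * price = 7461.2277 * 4.0410 = 30150.8211 $


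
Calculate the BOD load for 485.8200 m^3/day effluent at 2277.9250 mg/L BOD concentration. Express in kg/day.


Formula: BOD_load = volume * conc / 1000
Substituting: BOD_load = 485.8200 * 2277.9250 / 1000
Result: 1106.6615 kg/day


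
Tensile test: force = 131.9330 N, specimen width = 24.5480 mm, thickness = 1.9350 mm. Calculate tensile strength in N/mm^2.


Formula: TS = force / (width * thickness)
Substituting: TS = 131.9330 / (24.5480 * 1.9350)
Result: 2.7775 N/mm^2


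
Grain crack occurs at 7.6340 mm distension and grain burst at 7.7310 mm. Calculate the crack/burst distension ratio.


Formula: Ratio = crack / burst
Substituting: Ratio = 7.6340 / 7.7310
Result: 0.9875


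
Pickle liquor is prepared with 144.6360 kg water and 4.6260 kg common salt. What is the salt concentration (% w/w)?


Formula: Conc = salt / (water + salt) * 100
Substituting: Conc = 4.6260 / (144.6360 + 4.6260) * 100
Result: 3.0992 %


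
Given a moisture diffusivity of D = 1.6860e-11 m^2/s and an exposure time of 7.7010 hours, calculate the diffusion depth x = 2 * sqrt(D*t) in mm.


t = 7.7010 hr * 3600 = 27723.6000 s
D * t = 1.6860e-11 * 27723.6000 = 4.6742e-07
x = 2 * sqrt(D*t) = 2 * sqrt(4.6742e-07) = 0.00136736 m = 1.3674 mm


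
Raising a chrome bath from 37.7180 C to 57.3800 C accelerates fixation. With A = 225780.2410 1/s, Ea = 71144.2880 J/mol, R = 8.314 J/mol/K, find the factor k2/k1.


T1 = 37.7180 + 273.15 = 310.8680 K; T2 = 57.3800 + 273.15 = 330.5300 K
k1 = A * exp(-Ea/(R*T1)) = 225780.2410 * exp(-71144.2880/(8.314*310.8680)) = 2.5061e-07 1/s
k2 = A * exp(-Ea/(R*T2)) = 225780.2410 * exp(-71144.2880/(8.314*330.5300)) = 1.2887e-06 1/s
k2/k1 = 1.2887e-06 / 2.5061e-07 = 5.1421


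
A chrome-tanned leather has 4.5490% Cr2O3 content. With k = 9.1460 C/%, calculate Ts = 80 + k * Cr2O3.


Formula: Ts = 80 + k * Cr2O3
Substituting: Ts = 80 + 9.1460 * 4.5490
Result: 121.6052 C


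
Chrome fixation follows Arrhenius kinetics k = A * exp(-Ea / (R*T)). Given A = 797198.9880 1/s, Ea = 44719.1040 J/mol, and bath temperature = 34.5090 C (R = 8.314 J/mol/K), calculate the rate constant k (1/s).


T_K = T_C + 273.15 = 34.5090 + 273.15 = 307.6590 K
exponent = -Ea / (R * T_K) = -44719.1040 / (8.314 * 307.6590) = -17.4829
k = A * exp(exponent) = 797198.9880 * exp(-17.4829) = 0.0203629 1/s


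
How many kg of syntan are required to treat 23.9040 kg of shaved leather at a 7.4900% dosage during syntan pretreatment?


Formula: Syntan = substrate * pct / 100
Substituting: Syntan = 23.9040 * 7.4900 / 100
Result: 1.7904 kg


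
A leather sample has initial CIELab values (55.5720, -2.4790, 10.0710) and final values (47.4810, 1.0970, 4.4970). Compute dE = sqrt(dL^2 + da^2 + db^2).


dL = -8.0910, da = 3.5760, db = -5.5740
dE = sqrt((-8.0910)^2 + 3.5760^2 + (-5.5740)^2) = 10.4557


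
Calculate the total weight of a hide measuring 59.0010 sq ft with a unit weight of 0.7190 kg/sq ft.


Formula: Weight = area * weight_per_sqft
Substituting: Weight = 59.0010 * 0.7190
Result: 42.4217 kg


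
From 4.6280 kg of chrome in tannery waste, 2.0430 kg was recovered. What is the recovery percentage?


Formula: Recovery = recovered / input * 100
Substituting: Recovery = 2.0430 / 4.6280 * 100
Result: 44.1443 %


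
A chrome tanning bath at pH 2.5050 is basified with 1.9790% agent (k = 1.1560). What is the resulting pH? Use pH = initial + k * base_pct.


Formula: pH_final = pH_initial + k * base_pct
Substituting: pH_final = 2.5050 + 1.1560 * 1.9790
Result: 4.7927


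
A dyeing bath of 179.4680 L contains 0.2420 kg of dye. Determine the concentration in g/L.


Formula: Conc = dye_mass(kg) / volume(L) * 1000
Substituting: Conc = 0.2420 / 179.4680 * 1000
Result: 1.3484 g/L


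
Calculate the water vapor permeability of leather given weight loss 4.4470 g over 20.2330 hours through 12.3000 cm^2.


Formula: WVP = loss / (area * time)
Substituting: WVP = 4.4470 / (12.3000 * 20.2330)
Result: 0.0178691 g/(cm^2*hr)


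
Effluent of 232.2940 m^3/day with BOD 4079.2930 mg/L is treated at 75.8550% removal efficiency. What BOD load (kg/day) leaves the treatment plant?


Load_in = volume * conc / 1000 = 232.2940 * 4079.2930 / 1000 = 947.5953 kg/day
Removed = Load_in * eff / 100 = 947.5953 * 75.8550 / 100 = 718.7984 kg/day
Load_out = Load_in - Removed = 947.5953 - 718.7984 = 228.7969 kg/day


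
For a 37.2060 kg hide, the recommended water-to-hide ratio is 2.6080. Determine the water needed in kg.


Formula: Water = hide_weight * ratio
Substituting: Water = 37.2060 * 2.6080
Result: 97.0332 kg


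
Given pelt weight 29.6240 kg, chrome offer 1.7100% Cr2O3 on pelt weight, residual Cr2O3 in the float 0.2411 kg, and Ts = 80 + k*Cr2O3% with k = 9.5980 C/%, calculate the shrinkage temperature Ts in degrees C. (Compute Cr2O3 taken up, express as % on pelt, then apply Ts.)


Offered = pelt * offer_pct / 100 = 29.6240 * 1.7100 / 100 = 0.5066 kg
Uptake = offered - residual = 0.5066 - 0.2411 = 0.2655 kg
Cr2O3% on pelt = uptake / pelt * 100 = 0.2655 / 29.6240 * 100 = 0.8961 %
Ts = 80 + k * Cr2O3% = 80 + 9.5980 * 0.8961 = 88.6011 C


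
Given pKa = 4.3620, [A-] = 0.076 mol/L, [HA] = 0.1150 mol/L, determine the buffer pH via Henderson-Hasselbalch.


ratio = [A-] / [HA] = 0.076 / 0.1150 = 0.6609
log10(ratio) = -0.1799
pH = pKa + log10(ratio) = 4.3620 - 0.1799 = 4.1821


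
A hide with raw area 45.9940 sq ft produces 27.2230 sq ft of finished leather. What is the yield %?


Formula: Yield = finished / raw * 100
Substituting: Yield = 27.2230 / 45.9940 * 100
Result: 59.1882 %


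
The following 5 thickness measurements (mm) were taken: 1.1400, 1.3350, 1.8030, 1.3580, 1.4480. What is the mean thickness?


Formula: Average = sum / n
Substituting: Average = 7.0840 / 5
Result: 1.4168 mm


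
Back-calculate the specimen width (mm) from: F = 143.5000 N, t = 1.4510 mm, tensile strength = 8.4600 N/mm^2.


Formula: w = F / (TS * t)
Substituting: w = 143.5000 / (8.4600 * 1.4510)
Result: 11.6900 mm


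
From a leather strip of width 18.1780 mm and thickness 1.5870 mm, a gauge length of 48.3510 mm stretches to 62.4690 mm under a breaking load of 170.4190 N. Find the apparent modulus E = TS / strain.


TS = F / (w * t) = 170.4190 / (18.1780 * 1.5870) = 5.9074 N/mm^2
strain = (Lf - L0) / L0 = (62.4690 - 48.3510) / 48.3510 = 0.2920
E = TS / strain = 5.9074 / 0.2920 = 20.2315 N/mm^2


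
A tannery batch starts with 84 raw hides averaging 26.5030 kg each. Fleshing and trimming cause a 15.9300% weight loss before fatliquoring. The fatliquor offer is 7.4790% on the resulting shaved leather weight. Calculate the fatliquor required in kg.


Total_raw = N * avg_wt = 84 * 26.5030 = 2226.2520 kg
Substrate = Total_raw * (1 - loss/100) = 2226.2520 * (1 - 15.9300/100) = 1871.6101 kg
Fat = Substrate * pct / 100 = 1871.6101 * 7.4790 / 100 = 139.9777 kg


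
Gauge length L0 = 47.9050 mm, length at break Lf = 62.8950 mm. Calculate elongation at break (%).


Formula: Elongation = (Lf - L0) / L0 * 100
Substituting: Elongation = (62.8950 - 47.9050) / 47.9050 * 100
Result: 31.2911 %


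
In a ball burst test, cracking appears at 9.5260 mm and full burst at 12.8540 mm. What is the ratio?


Formula: Ratio = crack / burst
Substituting: Ratio = 9.5260 / 12.8540
Result: 0.7411


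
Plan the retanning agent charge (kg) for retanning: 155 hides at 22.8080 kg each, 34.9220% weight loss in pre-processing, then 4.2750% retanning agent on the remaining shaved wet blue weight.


Total_raw = N * avg_wt = 155 * 22.8080 = 3535.2400 kg
Substrate = Total_raw * (1 - loss/100) = 3535.2400 * (1 - 34.9220/100) = 2300.6635 kg
Retan = Substrate * pct / 100 = 2300.6635 * 4.2750 / 100 = 98.3534 kg
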